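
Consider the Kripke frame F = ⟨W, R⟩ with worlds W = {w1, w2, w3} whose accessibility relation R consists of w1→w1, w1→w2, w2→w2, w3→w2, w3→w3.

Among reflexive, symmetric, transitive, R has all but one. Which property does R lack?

Reflexive: yes — every world is R-related to itself.
Symmetric: no — w1 R w2 but not w2 R w1.
Transitive: yes — every two-step R-path is closed by a direct edge.
Only symmetric fails.

symmetric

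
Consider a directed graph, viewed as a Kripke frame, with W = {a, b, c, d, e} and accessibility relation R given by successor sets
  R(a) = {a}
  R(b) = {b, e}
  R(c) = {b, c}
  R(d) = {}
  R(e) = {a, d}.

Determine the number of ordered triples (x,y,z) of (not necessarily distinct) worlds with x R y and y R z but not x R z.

Enumerating: (b,e,a), (b,e,d), (c,b,e).

3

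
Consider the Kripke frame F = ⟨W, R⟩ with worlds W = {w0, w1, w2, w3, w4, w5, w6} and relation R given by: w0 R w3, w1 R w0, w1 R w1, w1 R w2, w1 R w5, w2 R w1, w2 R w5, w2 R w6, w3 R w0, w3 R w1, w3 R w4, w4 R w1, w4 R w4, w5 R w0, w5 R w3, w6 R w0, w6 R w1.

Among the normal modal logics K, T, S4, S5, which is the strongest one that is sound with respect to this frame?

Reflexive (axiom T): no — w0 is not related to itself.
Transitive (axiom 4): no — w0 R w3 and w3 R w1, but not w0 R w1.
Euclidean (axiom 5): no — w1 R w0 and w1 R w2, but not w0 R w2.
So F validates K; T would additionally require R to be reflexive. The strongest is K.

K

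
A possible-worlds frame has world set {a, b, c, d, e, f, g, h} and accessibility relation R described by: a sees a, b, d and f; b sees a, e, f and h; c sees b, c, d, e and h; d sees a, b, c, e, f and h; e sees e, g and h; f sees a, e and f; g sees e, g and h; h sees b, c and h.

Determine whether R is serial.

Yes

Serial: yes — every world has a successor (e.g. a R a).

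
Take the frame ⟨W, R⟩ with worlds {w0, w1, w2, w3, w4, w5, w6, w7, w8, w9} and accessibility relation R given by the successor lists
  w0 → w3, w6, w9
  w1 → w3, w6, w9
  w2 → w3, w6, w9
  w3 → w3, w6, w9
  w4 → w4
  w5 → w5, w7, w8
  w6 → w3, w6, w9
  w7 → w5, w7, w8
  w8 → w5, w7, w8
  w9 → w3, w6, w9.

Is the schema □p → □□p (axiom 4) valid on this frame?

Yes

The schema 4 characterises exactly the transitive frames.
Transitive: yes — every two-step R-path is closed by a direct edge.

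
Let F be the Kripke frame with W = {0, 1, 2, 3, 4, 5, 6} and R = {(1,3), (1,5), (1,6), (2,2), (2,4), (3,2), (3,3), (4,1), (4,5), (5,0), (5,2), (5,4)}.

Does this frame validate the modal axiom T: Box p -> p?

No

The schema T characterises exactly the reflexive frames.
Reflexive: no — 0 is not related to itself.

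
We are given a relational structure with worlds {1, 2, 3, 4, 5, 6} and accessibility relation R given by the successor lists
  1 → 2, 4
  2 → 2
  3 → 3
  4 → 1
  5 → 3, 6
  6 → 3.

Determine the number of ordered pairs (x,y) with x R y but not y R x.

Enumerating: (1,2), (5,3), (5,6), (6,3).

4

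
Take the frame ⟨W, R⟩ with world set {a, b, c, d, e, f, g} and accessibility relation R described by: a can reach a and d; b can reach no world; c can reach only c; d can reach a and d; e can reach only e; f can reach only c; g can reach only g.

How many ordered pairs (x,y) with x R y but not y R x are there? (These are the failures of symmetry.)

1

Enumerating: (f,c).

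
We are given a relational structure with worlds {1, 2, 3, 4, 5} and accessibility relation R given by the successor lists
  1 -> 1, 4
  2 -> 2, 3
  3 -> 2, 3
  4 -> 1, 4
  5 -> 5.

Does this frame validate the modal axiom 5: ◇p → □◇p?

By correspondence theory, 5 is valid on a frame iff R is Euclidean.
Euclidean: yes — any two successors of a common world are R-related.

Yes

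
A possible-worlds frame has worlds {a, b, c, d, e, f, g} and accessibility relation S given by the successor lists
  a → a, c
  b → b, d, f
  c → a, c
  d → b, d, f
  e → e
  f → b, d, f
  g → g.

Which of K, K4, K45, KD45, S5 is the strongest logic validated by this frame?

Transitive (axiom 4): yes — every two-step S-path is closed by a direct edge.
Euclidean (axiom 5): yes — any two successors of a common world are S-related.
Serial (axiom D): yes — every world has a successor (e.g. a S a).
Reflexive (axiom T): yes — every world is S-related to itself.
So F validates K, K4, K45, KD45, S5. The strongest is S5.

S5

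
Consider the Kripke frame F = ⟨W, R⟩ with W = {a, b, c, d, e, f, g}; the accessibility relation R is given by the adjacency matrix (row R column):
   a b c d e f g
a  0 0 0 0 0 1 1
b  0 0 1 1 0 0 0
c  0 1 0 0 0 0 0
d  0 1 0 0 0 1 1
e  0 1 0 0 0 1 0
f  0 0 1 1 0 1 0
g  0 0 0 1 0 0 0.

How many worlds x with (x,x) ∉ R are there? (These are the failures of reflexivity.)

Enumerating: a, b, c, d, e, g.

6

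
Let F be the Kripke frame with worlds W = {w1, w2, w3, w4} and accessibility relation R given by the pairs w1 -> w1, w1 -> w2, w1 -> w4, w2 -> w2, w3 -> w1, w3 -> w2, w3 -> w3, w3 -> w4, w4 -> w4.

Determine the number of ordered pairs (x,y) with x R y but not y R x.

Enumerating: (w1,w2), (w1,w4), (w3,w1), (w3,w2), (w3,w4).

5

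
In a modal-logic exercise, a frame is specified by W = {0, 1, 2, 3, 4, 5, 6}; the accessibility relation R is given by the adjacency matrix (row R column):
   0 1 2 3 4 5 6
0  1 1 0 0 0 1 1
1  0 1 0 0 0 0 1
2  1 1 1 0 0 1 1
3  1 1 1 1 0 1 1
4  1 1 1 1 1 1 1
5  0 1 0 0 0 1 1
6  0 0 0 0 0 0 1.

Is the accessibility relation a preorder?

Reflexive: yes — every world is R-related to itself.
Transitive: yes — every two-step R-path is closed by a direct edge.
So R is a preorder.

Yes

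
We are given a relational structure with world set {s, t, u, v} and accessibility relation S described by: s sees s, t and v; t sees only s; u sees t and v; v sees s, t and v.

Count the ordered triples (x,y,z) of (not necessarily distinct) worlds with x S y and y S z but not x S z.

4

Enumerating: (t,s,t), (t,s,v), (u,t,s), (u,v,s).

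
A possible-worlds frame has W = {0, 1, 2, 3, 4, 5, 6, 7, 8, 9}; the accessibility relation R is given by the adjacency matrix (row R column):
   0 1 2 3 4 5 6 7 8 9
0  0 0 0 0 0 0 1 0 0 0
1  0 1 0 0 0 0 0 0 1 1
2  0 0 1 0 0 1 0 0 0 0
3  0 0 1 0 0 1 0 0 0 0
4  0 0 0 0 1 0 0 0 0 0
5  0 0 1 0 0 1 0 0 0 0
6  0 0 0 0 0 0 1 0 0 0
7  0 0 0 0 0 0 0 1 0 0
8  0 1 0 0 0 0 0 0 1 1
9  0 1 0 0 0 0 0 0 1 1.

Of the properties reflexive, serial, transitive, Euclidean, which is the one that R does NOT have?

Reflexive: no — 0 is not related to itself.
Serial: yes — every world has a successor (e.g. 0 R 6).
Transitive: yes — every two-step R-path is closed by a direct edge.
Euclidean: yes — any two successors of a common world are R-related.
Only reflexive fails.

reflexive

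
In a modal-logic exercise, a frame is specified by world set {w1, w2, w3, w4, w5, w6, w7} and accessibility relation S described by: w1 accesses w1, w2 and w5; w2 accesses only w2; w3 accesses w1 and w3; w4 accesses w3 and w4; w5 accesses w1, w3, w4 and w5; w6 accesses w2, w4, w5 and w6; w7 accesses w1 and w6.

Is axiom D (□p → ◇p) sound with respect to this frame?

Axiom D corresponds to the accessibility relation being serial.
Serial: yes — every world has a successor (e.g. w1 S w1).

Yes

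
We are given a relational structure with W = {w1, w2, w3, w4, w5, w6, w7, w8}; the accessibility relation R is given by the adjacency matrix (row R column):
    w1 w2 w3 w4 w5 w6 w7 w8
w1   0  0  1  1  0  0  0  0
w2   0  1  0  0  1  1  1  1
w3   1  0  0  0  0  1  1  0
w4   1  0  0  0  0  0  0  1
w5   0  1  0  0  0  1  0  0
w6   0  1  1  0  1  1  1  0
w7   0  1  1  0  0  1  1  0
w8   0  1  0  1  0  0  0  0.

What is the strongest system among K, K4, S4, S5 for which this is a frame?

Transitive (axiom 4): no — w1 R w3 and w3 R w6, but not w1 R w6.
Reflexive (axiom T): no — w1 is not related to itself.
Euclidean (axiom 5): no — w1 R w3 and w1 R w4, but not w3 R w4.
So F validates K; K4 would additionally require R to be transitive. The strongest is K.

K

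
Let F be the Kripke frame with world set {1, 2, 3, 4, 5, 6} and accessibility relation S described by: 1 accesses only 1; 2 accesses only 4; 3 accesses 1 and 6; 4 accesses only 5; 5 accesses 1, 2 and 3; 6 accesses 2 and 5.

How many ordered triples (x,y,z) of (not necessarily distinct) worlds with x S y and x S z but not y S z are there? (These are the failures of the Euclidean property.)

Enumerating: (2,4,4), (3,1,6), (3,6,1), (3,6,6), (4,5,5), (5,1,2), (5,1,3), (5,2,1), (5,2,2), (5,2,3), (5,3,2), (5,3,3), (6,2,2), (6,2,5), (6,5,5).

15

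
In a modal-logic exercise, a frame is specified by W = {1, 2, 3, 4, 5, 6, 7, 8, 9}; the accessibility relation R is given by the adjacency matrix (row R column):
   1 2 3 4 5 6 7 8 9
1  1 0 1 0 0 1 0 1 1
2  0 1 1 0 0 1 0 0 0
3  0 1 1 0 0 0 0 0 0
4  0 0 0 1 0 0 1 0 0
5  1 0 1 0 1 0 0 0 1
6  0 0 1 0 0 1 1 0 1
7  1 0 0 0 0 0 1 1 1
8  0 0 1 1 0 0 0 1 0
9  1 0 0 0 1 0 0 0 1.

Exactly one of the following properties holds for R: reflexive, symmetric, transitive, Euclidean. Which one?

Reflexive: yes — every world is R-related to itself.
Symmetric: no — 1 R 3 but not 3 R 1.
Transitive: no — 1 R 3 and 3 R 2, but not 1 R 2.
Euclidean: no — 1 R 3 and 1 R 6, but not 3 R 6.
Only reflexive holds.

reflexive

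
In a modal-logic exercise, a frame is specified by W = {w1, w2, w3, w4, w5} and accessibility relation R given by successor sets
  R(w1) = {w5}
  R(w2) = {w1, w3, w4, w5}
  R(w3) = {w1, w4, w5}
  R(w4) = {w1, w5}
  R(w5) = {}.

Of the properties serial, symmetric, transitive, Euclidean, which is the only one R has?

transitive

Serial: no — w5 has no R-successor.
Symmetric: no — w1 R w5 but not w5 R w1.
Transitive: yes — every two-step R-path is closed by a direct edge.
Euclidean: no — w2 R w1 and w2 R w3, but not w1 R w3.
Only transitive holds.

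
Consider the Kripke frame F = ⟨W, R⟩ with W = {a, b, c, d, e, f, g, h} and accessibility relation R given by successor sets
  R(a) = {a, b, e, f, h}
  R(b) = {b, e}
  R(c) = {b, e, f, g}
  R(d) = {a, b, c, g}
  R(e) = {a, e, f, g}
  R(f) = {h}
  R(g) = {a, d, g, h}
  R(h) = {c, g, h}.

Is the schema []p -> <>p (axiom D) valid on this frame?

Axiom D corresponds to the accessibility relation being serial.
Serial: yes — every world has a successor (e.g. a R a).

Yes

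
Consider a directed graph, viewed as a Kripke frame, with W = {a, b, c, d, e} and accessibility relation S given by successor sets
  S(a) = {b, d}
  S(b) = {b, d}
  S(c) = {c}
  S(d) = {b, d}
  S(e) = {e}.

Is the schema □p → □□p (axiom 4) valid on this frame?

Yes

Axiom 4 corresponds to the accessibility relation being transitive.
Transitive: yes — every two-step S-path is closed by a direct edge.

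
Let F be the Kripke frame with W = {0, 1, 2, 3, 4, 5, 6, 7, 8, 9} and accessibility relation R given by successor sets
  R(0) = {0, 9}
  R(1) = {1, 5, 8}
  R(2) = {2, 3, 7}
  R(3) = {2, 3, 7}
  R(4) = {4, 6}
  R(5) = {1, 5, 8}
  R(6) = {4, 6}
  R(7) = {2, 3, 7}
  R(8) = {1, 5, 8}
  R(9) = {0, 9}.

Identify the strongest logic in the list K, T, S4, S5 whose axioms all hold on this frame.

Reflexive (axiom T): yes — every world is R-related to itself.
Transitive (axiom 4): yes — every two-step R-path is closed by a direct edge.
Euclidean (axiom 5): yes — any two successors of a common world are R-related.
So F validates K, T, S4, S5. The strongest is S5.

S5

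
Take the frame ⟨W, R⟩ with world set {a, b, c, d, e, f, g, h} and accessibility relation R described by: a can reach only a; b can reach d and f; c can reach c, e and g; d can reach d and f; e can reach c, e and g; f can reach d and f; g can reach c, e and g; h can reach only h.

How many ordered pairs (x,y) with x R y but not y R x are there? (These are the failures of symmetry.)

2

Enumerating: (b,d), (b,f).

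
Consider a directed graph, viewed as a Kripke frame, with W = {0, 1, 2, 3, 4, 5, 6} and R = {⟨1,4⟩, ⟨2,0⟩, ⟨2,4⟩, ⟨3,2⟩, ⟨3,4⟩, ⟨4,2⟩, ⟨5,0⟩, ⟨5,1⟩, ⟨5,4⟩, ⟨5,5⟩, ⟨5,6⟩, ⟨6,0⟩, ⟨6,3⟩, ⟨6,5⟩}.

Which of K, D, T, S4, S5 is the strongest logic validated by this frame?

Serial (axiom D): no — 0 has no R-successor.
Reflexive (axiom T): no — 0 is not related to itself.
Transitive (axiom 4): no — 1 R 4 and 4 R 2, but not 1 R 2.
Euclidean (axiom 5): no — 2 R 0 and 2 R 4, but not 0 R 4.
So F validates K; D would additionally require R to be serial. The strongest is K.

K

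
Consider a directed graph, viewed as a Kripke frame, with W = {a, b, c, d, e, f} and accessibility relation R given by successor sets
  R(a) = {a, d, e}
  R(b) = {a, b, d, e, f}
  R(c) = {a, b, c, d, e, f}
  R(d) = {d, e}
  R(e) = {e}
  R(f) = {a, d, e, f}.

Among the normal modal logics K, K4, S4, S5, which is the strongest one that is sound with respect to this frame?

S4

Transitive (axiom 4): yes — every two-step R-path is closed by a direct edge.
Reflexive (axiom T): yes — every world is R-related to itself.
Euclidean (axiom 5): no — a R e and a R d, but not e R d.
So F validates K, K4, S4; S5 would additionally require R to be Euclidean. The strongest is S4.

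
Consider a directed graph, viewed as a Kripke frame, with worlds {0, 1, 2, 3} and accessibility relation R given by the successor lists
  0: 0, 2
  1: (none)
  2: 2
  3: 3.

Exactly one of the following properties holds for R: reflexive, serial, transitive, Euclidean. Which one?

transitive

Reflexive: no — 1 is not related to itself.
Serial: no — 1 has no R-successor.
Transitive: yes — every two-step R-path is closed by a direct edge.
Euclidean: no — 0 R 2 and 0 R 0, but not 2 R 0.
Only transitive holds.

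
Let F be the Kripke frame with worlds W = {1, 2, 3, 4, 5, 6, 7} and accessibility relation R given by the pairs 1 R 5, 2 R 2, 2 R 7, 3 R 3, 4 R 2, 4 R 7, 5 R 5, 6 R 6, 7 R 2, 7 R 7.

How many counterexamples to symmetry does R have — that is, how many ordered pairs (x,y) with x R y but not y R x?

3

Enumerating: (1,5), (4,2), (4,7).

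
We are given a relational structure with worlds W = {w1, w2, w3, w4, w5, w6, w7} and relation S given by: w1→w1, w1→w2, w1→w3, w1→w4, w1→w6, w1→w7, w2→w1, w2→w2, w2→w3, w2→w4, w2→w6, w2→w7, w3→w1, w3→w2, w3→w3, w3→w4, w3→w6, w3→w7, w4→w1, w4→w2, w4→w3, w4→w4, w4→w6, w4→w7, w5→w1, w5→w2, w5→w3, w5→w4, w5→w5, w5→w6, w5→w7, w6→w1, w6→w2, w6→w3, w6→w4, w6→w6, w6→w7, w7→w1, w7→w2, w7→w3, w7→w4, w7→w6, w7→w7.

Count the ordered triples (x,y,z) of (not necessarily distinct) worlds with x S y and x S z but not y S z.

Enumerating: (w5,w1,w5), (w5,w2,w5), (w5,w3,w5), (w5,w4,w5), (w5,w6,w5), (w5,w7,w5).

6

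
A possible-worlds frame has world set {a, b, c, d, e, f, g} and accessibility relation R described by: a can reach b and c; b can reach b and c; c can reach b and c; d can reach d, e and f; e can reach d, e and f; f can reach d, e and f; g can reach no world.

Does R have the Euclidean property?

Yes

Euclidean: yes — any two successors of a common world are R-related.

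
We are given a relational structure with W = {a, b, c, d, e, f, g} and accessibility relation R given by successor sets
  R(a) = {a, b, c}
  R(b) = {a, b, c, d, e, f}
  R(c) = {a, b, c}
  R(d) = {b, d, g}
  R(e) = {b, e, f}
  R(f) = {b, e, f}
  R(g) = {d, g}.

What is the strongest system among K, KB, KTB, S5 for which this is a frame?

Symmetric (axiom B): yes — every pair in R has its reverse in R.
Reflexive (axiom T): yes — every world is R-related to itself.
Euclidean (axiom 5): no — b R a and b R d, but not a R d.
So F validates K, KB, KTB; S5 would additionally require R to be Euclidean. The strongest is KTB.

KTB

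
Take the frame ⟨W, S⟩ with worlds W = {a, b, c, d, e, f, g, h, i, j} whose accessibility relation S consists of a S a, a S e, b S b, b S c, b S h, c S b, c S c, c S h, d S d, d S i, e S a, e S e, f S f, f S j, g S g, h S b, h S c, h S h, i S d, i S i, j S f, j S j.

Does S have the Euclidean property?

Euclidean: yes — any two successors of a common world are S-related.

Yes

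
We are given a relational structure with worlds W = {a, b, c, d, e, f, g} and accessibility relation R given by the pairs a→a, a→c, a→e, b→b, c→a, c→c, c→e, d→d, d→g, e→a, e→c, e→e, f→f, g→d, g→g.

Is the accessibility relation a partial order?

Reflexive: yes — every world is R-related to itself.
Transitive: yes — every two-step R-path is closed by a direct edge.
Antisymmetric: no — a R c and c R a with a ≠ c.
So R is not a partial order.

No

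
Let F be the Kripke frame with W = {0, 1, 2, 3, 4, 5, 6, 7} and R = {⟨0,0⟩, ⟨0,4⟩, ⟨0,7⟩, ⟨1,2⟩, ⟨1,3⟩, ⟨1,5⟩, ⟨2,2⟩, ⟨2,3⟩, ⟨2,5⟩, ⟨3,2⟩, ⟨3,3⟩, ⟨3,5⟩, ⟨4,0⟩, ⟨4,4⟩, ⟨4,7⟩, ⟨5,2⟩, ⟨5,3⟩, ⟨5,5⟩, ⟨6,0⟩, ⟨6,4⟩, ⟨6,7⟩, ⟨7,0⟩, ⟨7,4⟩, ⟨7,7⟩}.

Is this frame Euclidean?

Yes

Euclidean: yes — any two successors of a common world are R-related.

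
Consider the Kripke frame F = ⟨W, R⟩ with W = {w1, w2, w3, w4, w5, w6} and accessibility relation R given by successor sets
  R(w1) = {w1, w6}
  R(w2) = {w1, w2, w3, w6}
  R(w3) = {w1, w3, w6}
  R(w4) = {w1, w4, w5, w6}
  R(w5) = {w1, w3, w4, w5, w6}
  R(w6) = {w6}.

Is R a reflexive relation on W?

Yes

Reflexive: yes — every world is R-related to itself.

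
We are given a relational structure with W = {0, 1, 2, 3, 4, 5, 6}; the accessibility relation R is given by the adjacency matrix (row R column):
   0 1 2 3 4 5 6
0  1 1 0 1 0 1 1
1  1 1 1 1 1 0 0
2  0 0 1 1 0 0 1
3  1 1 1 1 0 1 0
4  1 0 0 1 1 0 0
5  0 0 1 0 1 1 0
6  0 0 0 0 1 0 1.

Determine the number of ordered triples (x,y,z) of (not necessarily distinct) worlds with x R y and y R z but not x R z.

30

Enumerating: (0,1,2), (0,1,4), (0,3,2), (0,5,2), (0,5,4), (0,6,4), (1,0,5), (1,0,6), (1,2,6), (1,3,5), (2,3,0), (2,3,1), … and 18 more.
Total: 30.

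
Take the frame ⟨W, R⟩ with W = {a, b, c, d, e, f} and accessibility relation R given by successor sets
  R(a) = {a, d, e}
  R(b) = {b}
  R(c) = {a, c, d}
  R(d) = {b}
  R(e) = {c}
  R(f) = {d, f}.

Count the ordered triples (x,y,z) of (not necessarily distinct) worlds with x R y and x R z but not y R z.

Enumerating: (a,d,a), (a,d,d), (a,d,e), (a,e,a), (a,e,d), (a,e,e), (c,a,c), (c,d,a), (c,d,c), (c,d,d), (f,d,d), (f,d,f).

12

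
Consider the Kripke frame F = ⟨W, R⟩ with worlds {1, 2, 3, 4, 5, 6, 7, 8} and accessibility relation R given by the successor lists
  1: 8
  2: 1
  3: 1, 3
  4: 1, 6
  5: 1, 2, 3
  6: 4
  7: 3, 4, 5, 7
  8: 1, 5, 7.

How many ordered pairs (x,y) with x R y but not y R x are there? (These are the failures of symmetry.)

Enumerating: (2,1), (3,1), (4,1), (5,1), (5,2), (5,3), (7,3), (7,4), (7,5), (8,5), (8,7).

11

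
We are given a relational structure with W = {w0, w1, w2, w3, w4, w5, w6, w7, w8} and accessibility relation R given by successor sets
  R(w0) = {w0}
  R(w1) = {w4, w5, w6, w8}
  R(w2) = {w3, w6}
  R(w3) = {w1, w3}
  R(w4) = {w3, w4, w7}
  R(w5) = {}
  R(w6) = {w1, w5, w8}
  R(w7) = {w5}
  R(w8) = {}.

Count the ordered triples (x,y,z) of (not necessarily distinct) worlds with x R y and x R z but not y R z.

31

Enumerating: (w1,w4,w5), (w1,w4,w6), (w1,w4,w8), (w1,w5,w4), (w1,w5,w5), (w1,w5,w6), (w1,w5,w8), (w1,w6,w4), (w1,w6,w6), (w1,w8,w4), (w1,w8,w5), (w1,w8,w6), … and 19 more.
Total: 31.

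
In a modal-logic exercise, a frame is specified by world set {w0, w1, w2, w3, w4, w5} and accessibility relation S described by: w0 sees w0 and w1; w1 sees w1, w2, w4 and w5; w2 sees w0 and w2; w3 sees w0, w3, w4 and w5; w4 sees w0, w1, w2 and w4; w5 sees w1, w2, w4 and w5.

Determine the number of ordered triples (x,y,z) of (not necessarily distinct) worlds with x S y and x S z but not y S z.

Enumerating: (w0,w1,w0), (w1,w2,w1), (w1,w2,w4), (w1,w2,w5), (w1,w4,w5), (w2,w0,w2), (w3,w0,w3), (w3,w0,w4), (w3,w0,w5), (w3,w4,w3), (w3,w4,w5), (w3,w5,w0), … and 10 more.
Total: 22.

22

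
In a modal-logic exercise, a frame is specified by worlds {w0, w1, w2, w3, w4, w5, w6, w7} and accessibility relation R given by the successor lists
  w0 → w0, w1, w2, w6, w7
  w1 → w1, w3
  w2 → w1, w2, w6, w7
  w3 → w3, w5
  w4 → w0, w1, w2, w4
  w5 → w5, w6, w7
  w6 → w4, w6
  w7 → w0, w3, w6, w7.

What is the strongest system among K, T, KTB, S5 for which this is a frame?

T

Reflexive (axiom T): yes — every world is R-related to itself.
Symmetric (axiom B): no — w0 R w1 but not w1 R w0.
Euclidean (axiom 5): no — w0 R w1 and w0 R w2, but not w1 R w2.
So F validates K, T; KTB would additionally require R to be symmetric. The strongest is T.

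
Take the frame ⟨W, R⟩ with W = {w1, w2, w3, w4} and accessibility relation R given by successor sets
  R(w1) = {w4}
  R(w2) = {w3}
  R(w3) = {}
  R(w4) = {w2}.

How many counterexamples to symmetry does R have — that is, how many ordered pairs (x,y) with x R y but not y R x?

Enumerating: (w1,w4), (w2,w3), (w4,w2).

3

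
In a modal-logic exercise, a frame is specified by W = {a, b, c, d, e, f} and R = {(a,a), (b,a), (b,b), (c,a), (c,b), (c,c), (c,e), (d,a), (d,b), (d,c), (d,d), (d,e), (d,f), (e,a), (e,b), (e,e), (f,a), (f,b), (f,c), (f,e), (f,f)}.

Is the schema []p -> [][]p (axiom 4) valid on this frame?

Yes

Axiom 4 corresponds to the accessibility relation being transitive.
Transitive: yes — every two-step R-path is closed by a direct edge.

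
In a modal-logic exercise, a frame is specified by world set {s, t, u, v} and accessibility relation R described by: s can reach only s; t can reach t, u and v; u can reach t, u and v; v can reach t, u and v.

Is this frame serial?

Yes

Serial: yes — every world has a successor (e.g. s R s).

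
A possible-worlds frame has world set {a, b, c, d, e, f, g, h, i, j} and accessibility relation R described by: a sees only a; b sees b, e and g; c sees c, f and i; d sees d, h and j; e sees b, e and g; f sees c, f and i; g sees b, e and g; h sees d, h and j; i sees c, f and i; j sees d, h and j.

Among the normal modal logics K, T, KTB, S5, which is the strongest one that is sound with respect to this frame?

Reflexive (axiom T): yes — every world is R-related to itself.
Symmetric (axiom B): yes — every pair in R has its reverse in R.
Euclidean (axiom 5): yes — any two successors of a common world are R-related.
So F validates K, T, KTB, S5. The strongest is S5.

S5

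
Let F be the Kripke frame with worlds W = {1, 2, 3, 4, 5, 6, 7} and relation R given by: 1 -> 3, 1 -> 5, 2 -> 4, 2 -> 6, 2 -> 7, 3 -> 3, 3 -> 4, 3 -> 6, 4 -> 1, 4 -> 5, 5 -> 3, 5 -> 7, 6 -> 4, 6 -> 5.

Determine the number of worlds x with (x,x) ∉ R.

6

Enumerating: 1, 2, 4, 5, 6, 7.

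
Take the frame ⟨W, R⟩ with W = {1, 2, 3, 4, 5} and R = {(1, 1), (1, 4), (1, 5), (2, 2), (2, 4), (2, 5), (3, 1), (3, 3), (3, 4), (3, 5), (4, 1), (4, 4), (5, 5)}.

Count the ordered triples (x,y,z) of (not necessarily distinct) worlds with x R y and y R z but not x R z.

2

Enumerating: (2,4,1), (4,1,5).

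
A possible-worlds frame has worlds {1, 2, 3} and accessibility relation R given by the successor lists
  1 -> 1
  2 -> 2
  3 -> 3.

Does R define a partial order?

Yes

Reflexive: yes — every world is R-related to itself.
Transitive: yes — every two-step R-path is closed by a direct edge.
Antisymmetric: yes — no distinct pair is related both ways.
So R is a partial order.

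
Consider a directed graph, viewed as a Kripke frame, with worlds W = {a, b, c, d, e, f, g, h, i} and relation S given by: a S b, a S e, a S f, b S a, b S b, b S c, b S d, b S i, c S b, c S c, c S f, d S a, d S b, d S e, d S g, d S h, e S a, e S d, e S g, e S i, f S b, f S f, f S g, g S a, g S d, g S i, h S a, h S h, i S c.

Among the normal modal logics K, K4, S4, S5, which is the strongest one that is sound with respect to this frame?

Transitive (axiom 4): no — a S b and b S c, but not a S c.
Reflexive (axiom T): no — a is not related to itself.
Euclidean (axiom 5): no — a S b and a S e, but not b S e.
So F validates K; K4 would additionally require S to be transitive. The strongest is K.

K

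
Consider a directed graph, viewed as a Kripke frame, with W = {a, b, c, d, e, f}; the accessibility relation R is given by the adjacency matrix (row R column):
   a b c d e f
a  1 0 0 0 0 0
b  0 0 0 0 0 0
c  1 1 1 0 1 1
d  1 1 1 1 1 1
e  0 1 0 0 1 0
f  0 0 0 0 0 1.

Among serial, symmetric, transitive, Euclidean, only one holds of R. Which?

transitive

Serial: no — b has no R-successor.
Symmetric: no — c R a but not a R c.
Transitive: yes — every two-step R-path is closed by a direct edge.
Euclidean: no — c R a and c R b, but not a R b.
Only transitive holds.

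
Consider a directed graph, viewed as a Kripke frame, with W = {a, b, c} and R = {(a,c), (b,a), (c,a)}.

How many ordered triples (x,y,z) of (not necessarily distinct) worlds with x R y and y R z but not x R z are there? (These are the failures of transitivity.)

Enumerating: (a,c,a), (b,a,c), (c,a,c).

3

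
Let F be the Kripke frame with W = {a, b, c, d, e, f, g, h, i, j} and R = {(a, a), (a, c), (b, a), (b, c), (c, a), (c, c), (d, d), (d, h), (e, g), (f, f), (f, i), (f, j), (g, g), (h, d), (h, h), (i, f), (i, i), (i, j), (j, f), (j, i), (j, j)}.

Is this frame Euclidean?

Euclidean: yes — any two successors of a common world are R-related.

Yes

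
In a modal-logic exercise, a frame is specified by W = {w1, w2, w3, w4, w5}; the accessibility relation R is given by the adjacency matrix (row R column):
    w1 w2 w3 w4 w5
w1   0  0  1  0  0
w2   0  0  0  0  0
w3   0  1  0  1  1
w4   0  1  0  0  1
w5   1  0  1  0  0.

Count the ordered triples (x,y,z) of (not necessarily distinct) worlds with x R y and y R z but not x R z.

10

Enumerating: (w1,w3,w2), (w1,w3,w4), (w1,w3,w5), (w3,w5,w1), (w3,w5,w3), (w4,w5,w1), (w4,w5,w3), (w5,w3,w2), (w5,w3,w4), (w5,w3,w5).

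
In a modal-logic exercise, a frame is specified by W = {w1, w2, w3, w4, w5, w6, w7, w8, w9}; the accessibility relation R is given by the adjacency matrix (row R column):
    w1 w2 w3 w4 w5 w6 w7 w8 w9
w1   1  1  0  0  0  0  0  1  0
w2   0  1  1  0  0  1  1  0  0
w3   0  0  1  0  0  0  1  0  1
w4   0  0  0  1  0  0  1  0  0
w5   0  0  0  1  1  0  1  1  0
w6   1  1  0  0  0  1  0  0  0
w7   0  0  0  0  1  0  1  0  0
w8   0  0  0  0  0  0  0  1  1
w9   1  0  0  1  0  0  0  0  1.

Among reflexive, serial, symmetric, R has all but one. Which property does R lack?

Reflexive: yes — every world is R-related to itself.
Serial: yes — every world has a successor (e.g. w1 R w1).
Symmetric: no — w1 R w2 but not w2 R w1.
Only symmetric fails.

symmetric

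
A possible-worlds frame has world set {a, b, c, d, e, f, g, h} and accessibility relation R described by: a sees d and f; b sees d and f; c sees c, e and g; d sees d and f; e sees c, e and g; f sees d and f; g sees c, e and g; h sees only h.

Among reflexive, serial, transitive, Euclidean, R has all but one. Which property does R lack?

Reflexive: no — a is not related to itself.
Serial: yes — every world has a successor (e.g. a R d).
Transitive: yes — every two-step R-path is closed by a direct edge.
Euclidean: yes — any two successors of a common world are R-related.
Only reflexive fails.

reflexive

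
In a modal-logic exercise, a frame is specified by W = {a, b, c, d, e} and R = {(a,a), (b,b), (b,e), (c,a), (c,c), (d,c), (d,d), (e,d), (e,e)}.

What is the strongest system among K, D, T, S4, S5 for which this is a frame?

Serial (axiom D): yes — every world has a successor (e.g. a R a).
Reflexive (axiom T): yes — every world is R-related to itself.
Transitive (axiom 4): no — b R e and e R d, but not b R d.
Euclidean (axiom 5): no — b R e and b R b, but not e R b.
So F validates K, D, T; S4 would additionally require R to be transitive. The strongest is T.

T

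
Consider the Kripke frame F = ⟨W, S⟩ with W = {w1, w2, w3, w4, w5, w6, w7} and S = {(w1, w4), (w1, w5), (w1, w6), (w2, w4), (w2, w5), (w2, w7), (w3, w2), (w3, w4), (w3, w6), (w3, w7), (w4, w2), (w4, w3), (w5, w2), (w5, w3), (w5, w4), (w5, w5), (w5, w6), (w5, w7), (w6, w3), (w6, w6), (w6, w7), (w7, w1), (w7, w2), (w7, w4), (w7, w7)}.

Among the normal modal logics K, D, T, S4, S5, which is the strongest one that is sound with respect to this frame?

Serial (axiom D): yes — every world has a successor (e.g. w1 S w4).
Reflexive (axiom T): no — w1 is not related to itself.
Transitive (axiom 4): no — w1 S w4 and w4 S w2, but not w1 S w2.
Euclidean (axiom 5): no — w1 S w4 and w1 S w5, but not w4 S w5.
So F validates K, D; T would additionally require S to be reflexive. The strongest is D.

D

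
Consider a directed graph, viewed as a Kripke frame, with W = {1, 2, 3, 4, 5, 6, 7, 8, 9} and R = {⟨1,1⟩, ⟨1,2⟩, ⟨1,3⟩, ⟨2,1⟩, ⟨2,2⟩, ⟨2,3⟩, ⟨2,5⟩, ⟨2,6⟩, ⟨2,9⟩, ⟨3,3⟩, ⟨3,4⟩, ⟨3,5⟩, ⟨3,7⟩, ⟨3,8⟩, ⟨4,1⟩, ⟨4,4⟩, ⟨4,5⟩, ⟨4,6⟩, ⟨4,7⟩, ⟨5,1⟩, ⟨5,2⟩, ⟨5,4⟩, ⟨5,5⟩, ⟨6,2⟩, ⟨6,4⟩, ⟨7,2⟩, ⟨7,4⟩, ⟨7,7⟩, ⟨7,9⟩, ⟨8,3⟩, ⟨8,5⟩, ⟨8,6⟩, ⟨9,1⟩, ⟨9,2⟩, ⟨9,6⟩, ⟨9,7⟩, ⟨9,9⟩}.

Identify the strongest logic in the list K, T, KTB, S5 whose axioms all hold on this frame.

Reflexive (axiom T): no — 6 is not related to itself.
Symmetric (axiom B): no — 1 R 3 but not 3 R 1.
Euclidean (axiom 5): no — 1 R 3 and 1 R 2, but not 3 R 2.
So F validates K; T would additionally require R to be reflexive. The strongest is K.

K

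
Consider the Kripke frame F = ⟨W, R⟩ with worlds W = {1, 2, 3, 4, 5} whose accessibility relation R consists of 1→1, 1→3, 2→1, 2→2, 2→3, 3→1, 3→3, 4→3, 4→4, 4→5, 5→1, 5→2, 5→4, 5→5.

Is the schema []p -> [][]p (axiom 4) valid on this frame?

Axiom 4 corresponds to the accessibility relation being transitive.
Transitive: no — 4 R 3 and 3 R 1, but not 4 R 1.

No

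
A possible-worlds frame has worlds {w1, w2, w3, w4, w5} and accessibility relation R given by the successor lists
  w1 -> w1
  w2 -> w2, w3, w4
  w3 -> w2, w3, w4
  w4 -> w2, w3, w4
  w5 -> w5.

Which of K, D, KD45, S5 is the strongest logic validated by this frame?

Serial (axiom D): yes — every world has a successor (e.g. w1 R w1).
Euclidean (axiom 5): yes — any two successors of a common world are R-related.
Transitive (axiom 4): yes — every two-step R-path is closed by a direct edge.
Reflexive (axiom T): yes — every world is R-related to itself.
So F validates K, D, KD45, S5. The strongest is S5.

S5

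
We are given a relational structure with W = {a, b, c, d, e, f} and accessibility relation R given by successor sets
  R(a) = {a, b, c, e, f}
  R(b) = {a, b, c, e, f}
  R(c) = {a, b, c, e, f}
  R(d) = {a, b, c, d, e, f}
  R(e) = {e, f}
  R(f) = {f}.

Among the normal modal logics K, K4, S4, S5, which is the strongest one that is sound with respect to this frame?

Transitive (axiom 4): yes — every two-step R-path is closed by a direct edge.
Reflexive (axiom T): yes — every world is R-related to itself.
Euclidean (axiom 5): no — a R e and a R b, but not e R b.
So F validates K, K4, S4; S5 would additionally require R to be Euclidean. The strongest is S4.

S4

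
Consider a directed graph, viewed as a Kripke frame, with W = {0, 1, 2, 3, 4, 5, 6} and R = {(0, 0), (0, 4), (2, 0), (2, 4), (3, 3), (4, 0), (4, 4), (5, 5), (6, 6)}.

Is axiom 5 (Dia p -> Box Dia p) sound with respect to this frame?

Yes

By correspondence theory, 5 is valid on a frame iff R is Euclidean.
Euclidean: yes — any two successors of a common world are R-related.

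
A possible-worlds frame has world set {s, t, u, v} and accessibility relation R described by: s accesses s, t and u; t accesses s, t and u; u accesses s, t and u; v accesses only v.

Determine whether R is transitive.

Transitive: yes — every two-step R-path is closed by a direct edge.

Yes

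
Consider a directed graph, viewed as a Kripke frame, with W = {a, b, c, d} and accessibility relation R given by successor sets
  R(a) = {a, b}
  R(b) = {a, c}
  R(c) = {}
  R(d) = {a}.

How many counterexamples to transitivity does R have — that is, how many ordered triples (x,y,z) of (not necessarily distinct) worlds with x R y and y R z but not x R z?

Enumerating: (a,b,c), (b,a,b), (d,a,b).

3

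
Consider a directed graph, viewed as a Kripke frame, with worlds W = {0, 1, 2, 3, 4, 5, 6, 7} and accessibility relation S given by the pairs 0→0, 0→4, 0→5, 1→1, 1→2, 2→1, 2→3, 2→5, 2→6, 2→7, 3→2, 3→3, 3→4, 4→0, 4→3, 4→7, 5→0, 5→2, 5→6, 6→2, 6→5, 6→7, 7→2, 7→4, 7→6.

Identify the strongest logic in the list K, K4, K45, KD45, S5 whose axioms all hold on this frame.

K

Transitive (axiom 4): no — 0 S 4 and 4 S 3, but not 0 S 3.
Euclidean (axiom 5): no — 0 S 4 and 0 S 5, but not 4 S 5.
Serial (axiom D): yes — every world has a successor (e.g. 0 S 0).
Reflexive (axiom T): no — 2 is not related to itself.
So F validates K; K4 would additionally require S to be transitive. The strongest is K.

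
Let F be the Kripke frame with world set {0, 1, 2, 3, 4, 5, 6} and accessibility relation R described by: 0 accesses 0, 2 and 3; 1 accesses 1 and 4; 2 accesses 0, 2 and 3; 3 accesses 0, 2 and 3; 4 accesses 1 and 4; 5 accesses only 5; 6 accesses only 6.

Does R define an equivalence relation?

Yes

Reflexive: yes — every world is R-related to itself.
Symmetric: yes — every pair in R has its reverse in R.
Transitive: yes — every two-step R-path is closed by a direct edge.
So R is an equivalence relation.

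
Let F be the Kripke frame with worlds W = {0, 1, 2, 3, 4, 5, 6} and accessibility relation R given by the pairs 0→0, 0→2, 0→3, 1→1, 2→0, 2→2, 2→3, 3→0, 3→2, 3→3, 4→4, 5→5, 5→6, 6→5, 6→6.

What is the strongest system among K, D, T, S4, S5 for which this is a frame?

S5

Serial (axiom D): yes — every world has a successor (e.g. 0 R 0).
Reflexive (axiom T): yes — every world is R-related to itself.
Transitive (axiom 4): yes — every two-step R-path is closed by a direct edge.
Euclidean (axiom 5): yes — any two successors of a common world are R-related.
So F validates K, D, T, S4, S5. The strongest is S5.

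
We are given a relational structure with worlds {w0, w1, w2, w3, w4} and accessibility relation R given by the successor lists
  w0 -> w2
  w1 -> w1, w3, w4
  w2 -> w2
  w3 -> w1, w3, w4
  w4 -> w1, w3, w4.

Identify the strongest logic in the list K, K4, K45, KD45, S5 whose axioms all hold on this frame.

KD45

Transitive (axiom 4): yes — every two-step R-path is closed by a direct edge.
Euclidean (axiom 5): yes — any two successors of a common world are R-related.
Serial (axiom D): yes — every world has a successor (e.g. w0 R w2).
Reflexive (axiom T): no — w0 is not related to itself.
So F validates K, K4, K45, KD45; S5 would additionally require R to be reflexive. The strongest is KD45.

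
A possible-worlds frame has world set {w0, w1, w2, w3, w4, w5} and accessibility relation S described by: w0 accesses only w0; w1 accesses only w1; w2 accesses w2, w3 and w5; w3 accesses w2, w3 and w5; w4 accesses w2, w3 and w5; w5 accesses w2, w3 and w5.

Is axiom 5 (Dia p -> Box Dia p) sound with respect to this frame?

Yes

Axiom 5 corresponds to the accessibility relation being Euclidean.
Euclidean: yes — any two successors of a common world are S-related.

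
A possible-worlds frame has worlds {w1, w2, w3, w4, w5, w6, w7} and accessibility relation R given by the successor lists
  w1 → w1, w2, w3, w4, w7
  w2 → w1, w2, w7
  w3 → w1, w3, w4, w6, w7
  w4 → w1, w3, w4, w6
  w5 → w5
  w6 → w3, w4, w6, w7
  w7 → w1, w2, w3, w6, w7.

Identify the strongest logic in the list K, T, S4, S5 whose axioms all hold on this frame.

T

Reflexive (axiom T): yes — every world is R-related to itself.
Transitive (axiom 4): no — w1 R w3 and w3 R w6, but not w1 R w6.
Euclidean (axiom 5): no — w1 R w2 and w1 R w3, but not w2 R w3.
So F validates K, T; S4 would additionally require R to be transitive. The strongest is T.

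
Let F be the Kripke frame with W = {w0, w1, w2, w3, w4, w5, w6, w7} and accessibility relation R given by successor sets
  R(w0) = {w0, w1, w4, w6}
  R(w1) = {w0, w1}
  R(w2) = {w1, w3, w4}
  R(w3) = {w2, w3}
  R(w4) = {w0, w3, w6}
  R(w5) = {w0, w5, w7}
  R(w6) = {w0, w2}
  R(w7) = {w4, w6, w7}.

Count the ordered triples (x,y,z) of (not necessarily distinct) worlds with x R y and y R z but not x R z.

29

Enumerating: (w0,w4,w3), (w0,w6,w2), (w1,w0,w4), (w1,w0,w6), (w2,w1,w0), (w2,w3,w2), (w2,w4,w0), (w2,w4,w6), (w3,w2,w1), (w3,w2,w4), (w4,w0,w1), (w4,w0,w4), … and 17 more.
Total: 29.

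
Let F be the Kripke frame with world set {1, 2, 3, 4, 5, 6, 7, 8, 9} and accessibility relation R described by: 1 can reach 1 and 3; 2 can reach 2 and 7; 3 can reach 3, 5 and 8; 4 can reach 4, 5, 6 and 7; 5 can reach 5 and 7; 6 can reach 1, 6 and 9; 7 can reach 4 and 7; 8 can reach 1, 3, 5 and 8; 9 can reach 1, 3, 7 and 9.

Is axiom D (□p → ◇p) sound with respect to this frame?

Axiom D corresponds to the accessibility relation being serial.
Serial: yes — every world has a successor (e.g. 1 R 1).

Yes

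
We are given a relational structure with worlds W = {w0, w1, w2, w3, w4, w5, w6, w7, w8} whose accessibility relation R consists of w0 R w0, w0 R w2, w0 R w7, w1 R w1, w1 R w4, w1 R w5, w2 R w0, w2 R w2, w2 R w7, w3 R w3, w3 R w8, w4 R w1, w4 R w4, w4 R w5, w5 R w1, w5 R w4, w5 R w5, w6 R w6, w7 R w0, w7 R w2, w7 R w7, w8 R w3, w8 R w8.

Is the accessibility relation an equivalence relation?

Yes

Reflexive: yes — every world is R-related to itself.
Symmetric: yes — every pair in R has its reverse in R.
Transitive: yes — every two-step R-path is closed by a direct edge.
So R is an equivalence relation.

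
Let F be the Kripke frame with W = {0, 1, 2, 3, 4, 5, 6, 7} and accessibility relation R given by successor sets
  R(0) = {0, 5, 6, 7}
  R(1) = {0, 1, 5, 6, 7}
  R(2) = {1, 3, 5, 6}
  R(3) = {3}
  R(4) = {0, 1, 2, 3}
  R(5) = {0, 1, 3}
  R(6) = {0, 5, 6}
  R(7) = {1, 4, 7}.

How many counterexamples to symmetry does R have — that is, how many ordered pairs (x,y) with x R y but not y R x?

14

Enumerating: (0,7), (1,0), (1,6), (2,1), (2,3), (2,5), (2,6), (4,0), (4,1), (4,2), (4,3), (5,3), (6,5), (7,4).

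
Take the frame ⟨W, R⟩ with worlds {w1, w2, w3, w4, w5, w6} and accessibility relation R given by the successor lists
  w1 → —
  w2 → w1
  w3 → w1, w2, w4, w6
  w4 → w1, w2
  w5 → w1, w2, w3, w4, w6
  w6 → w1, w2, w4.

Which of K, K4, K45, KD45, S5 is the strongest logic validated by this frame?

Transitive (axiom 4): yes — every two-step R-path is closed by a direct edge.
Euclidean (axiom 5): no — w3 R w1 and w3 R w2, but not w1 R w2.
Serial (axiom D): no — w1 has no R-successor.
Reflexive (axiom T): no — w1 is not related to itself.
So F validates K, K4; K45 would additionally require R to be Euclidean. The strongest is K4.

K4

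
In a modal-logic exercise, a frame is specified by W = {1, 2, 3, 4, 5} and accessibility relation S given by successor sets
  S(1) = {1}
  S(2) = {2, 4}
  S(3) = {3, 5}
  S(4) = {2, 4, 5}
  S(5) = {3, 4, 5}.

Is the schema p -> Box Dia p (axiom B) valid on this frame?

Yes

Axiom B corresponds to the accessibility relation being symmetric.
Symmetric: yes — every pair in S has its reverse in S.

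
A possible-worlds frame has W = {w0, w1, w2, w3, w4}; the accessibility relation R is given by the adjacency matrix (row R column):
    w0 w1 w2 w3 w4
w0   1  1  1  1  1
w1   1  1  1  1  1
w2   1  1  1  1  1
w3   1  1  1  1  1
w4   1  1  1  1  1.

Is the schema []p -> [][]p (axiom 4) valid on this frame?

Yes

By correspondence theory, 4 is valid on a frame iff R is transitive.
Transitive: yes — every two-step R-path is closed by a direct edge.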